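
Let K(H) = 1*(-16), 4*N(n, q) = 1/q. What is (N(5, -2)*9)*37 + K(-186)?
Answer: -461/8 ≈ -57.625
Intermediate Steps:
N(n, q) = 1/(4*q)
K(H) = -16
(N(5, -2)*9)*37 + K(-186) = (((1/4)/(-2))*9)*37 - 16 = (((1/4)*(-1/2))*9)*37 - 16 = -1/8*9*37 - 16 = -9/8*37 - 16 = -333/8 - 16 = -461/8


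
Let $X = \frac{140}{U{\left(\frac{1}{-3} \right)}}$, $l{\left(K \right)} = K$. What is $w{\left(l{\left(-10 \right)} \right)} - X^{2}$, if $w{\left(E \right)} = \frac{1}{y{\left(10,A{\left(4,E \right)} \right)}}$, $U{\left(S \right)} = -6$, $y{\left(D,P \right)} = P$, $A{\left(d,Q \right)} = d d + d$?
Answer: $- \frac{97991}{180} \approx -544.39$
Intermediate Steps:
$A{\left(d,Q \right)} = d + d^{2}$ ($A{\left(d,Q \right)} = d^{2} + d = d + d^{2}$)
$X = - \frac{70}{3}$ ($X = \frac{140}{-6} = 140 \left(- \frac{1}{6}\right) = - \frac{70}{3} \approx -23.333$)
$w{\left(E \right)} = \frac{1}{20}$ ($w{\left(E \right)} = \frac{1}{4 \left(1 + 4\right)} = \frac{1}{4 \cdot 5} = \frac{1}{20}$)
$w{\left(l{\left(-10 \right)} \right)} - X^{2} = \frac{1}{20} - \left(- \frac{70}{3}\right)^{2} = \frac{1}{20} - \frac{4900}{9} = - \frac{97991}{180}$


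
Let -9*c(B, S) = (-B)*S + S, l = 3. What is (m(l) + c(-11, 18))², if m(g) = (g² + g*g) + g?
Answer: 9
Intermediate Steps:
c(B, S) = -S/9 + B*S/9 (c(B, S) = -((-B)*S + S)/9 = -(-B*S + S)/9 = -(S - B*S)/9 = -S/9 + B*S/9)
m(g) = g + 2*g² (m(g) = (g² + g²) + g = 2*g² + g = g + 2*g²)
(m(l) + c(-11, 18))² = (3*(1 + 2*3) + (⅑)*18*(-1 - 11))² = (3*(1 + 6) + (⅑)*18*(-12))² = (3*7 - 24)² = (21 - 24)² = (-3)² = 9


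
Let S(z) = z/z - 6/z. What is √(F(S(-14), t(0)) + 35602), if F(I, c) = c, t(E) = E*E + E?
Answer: √35602 ≈ 188.68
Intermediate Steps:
t(E) = E + E² (t(E) = E² + E = E + E²)
S(z) = 1 - 6/z
√(F(S(-14), t(0)) + 35602) = √(0*(1 + 0) + 35602) = √(0*1 + 35602) = √(0 + 35602) = √35602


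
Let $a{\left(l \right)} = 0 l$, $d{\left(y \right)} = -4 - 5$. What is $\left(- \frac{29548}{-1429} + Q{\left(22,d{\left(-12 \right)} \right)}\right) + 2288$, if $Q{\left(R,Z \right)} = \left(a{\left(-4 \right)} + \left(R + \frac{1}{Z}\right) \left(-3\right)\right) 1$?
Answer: $\frac{9615787}{4287} \approx 2243.0$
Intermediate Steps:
$d{\left(y \right)} = -9$ ($d{\left(y \right)} = -4 - 5 = -9$)
$a{\left(l \right)} = 0$
$Q{\left(R,Z \right)} = - 3 R - \frac{3}{Z}$ ($Q{\left(R,Z \right)} = \left(0 + \left(R + \frac{1}{Z}\right) \left(-3\right)\right) 1 = \left(0 - \left(3 R + \frac{3}{Z}\right)\right) 1 = \left(- 3 R - \frac{3}{Z}\right) 1 = - 3 R - \frac{3}{Z}$)
$\left(- \frac{29548}{-1429} + Q{\left(22,d{\left(-12 \right)} \right)}\right) + 2288 = \left(- \frac{29548}{-1429} - \left(66 + \frac{3}{-9}\right)\right) + 2288 = \left(\left(-29548\right) \left(- \frac{1}{1429}\right) - \frac{197}{3}\right) + 2288 = \left(\frac{29548}{1429} + \left(-66 + \frac{1}{3}\right)\right) + 2288 = \left(\frac{29548}{1429} - \frac{197}{3}\right) + 2288 = - \frac{192869}{4287} + 2288 = \frac{9615787}{4287}$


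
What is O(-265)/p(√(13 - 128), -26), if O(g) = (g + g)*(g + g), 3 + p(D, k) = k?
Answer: -280900/29 ≈ -9686.2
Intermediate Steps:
p(D, k) = -3 + k
O(g) = 4*g² (O(g) = (2*g)*(2*g) = 4*g²)
O(-265)/p(√(13 - 128), -26) = (4*(-265)²)/(-3 - 26) = (4*70225)/(-29) = 280900*(-1/29) = -280900/29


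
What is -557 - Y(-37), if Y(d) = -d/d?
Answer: -556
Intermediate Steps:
Y(d) = -1 (Y(d) = -1*1 = -1)
-557 - Y(-37) = -557 - 1*(-1) = -557 + 1 = -556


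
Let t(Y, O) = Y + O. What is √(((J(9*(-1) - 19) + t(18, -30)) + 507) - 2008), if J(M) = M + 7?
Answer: I*√1534 ≈ 39.166*I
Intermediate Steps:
t(Y, O) = O + Y
J(M) = 7 + M
√(((J(9*(-1) - 19) + t(18, -30)) + 507) - 2008) = √((((7 + (9*(-1) - 19)) + (-30 + 18)) + 507) - 2008) = √((((7 + (-9 - 19)) - 12) + 507) - 2008) = √((((7 - 28) - 12) + 507) - 2008) = √(((-21 - 12) + 507) - 2008) = √((-33 + 507) - 2008) = √(474 - 2008) = √(-1534) = I*√1534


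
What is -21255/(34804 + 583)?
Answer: -21255/35387 ≈ -0.60064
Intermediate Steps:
-21255/(34804 + 583) = -21255/35387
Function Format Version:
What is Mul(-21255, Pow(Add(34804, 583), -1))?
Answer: Rational(-21255, 35387) ≈ -0.60064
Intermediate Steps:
Mul(-21255, Pow(Add(34804, 583), -1)) = Mul(-21255, Pow(35387, -1)) = Mul(-21255, Rational(1, 35387)) = Rational(-21255, 35387)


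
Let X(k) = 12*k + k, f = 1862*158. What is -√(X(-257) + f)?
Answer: -√290855 ≈ -539.31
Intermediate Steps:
f = 294196
X(k) = 13*k
-√(X(-257) + f) = -√(13*(-257) + 294196) = -√(-3341 + 294196) = -√290855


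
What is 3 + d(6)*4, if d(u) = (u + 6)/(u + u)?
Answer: 7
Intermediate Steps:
d(u) = (6 + u)/(2*u) (d(u) = (6 + u)/((2*u)) = (6 + u)*(1/(2*u)) = (6 + u)/(2*u))
3 + d(6)*4 = 3 + ((1/2)*(6 + 6)/6)*4 = 3 + ((1/2)*(1/6)*12)*4 = 3 + 1*4 = 3 + 4 = 7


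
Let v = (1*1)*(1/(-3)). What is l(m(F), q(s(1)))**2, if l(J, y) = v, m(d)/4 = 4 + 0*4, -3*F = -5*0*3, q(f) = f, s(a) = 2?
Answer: 1/9 ≈ 0.11111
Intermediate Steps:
F = 0 (F = -(-5*0)*3/3 = -0*3 = -1/3*0 = 0)
m(d) = 16 (m(d) = 4*(4 + 0*4) = 4*(4 + 0) = 4*4 = 16)
v = -1/3 (v = 1*(1*(-1/3)) = 1*(-1/3) = -1/3 ≈ -0.33333)
l(J, y) = -1/3
l(m(F), q(s(1)))**2 = (-1/3)**2 = 1/9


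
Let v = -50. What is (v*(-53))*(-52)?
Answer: -137800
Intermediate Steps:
(v*(-53))*(-52) = -50*(-53)*(-52) = 2650*(-52) = -137800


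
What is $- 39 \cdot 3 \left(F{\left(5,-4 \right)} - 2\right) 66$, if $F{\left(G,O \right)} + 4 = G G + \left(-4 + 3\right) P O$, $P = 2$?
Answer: $-208494$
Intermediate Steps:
$F{\left(G,O \right)} = -4 + G^{2} - 2 O$ ($F{\left(G,O \right)} = -4 + \left(G G + \left(-4 + 3\right) 2 O\right) = -4 + \left(G^{2} + \left(-1\right) 2 O\right) = -4 + \left(G^{2} - 2 O\right) = -4 + G^{2} - 2 O$)
$- 39 \cdot 3 \left(F{\left(5,-4 \right)} - 2\right) 66 = - 39 \cdot 3 \left(\left(-4 + 5^{2} - -8\right) - 2\right) 66 = - 39 \cdot 3 \left(\left(-4 + 25 + 8\right) - 2\right) 66 = - 39 \cdot 3 \left(29 - 2\right) 66 = - 39 \cdot 3 \cdot 27 \cdot 66 = \left(-39\right) 81 \cdot 66 = \left(-3159\right) 66 = -208494$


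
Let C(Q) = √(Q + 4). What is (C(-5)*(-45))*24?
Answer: -1080*I ≈ -1080.0*I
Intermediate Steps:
C(Q) = √(4 + Q)
(C(-5)*(-45))*24 = (√(4 - 5)*(-45))*24 = (√(-1)*(-45))*24 = (I*(-45))*24 = -45*I*24 = -1080*I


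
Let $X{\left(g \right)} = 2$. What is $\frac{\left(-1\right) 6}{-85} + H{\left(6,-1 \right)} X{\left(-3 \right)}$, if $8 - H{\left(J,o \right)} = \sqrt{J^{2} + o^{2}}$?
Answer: $\frac{1366}{85} - 2 \sqrt{37} \approx 3.9051$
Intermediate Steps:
$H{\left(J,o \right)} = 8 - \sqrt{J^{2} + o^{2}}$
$\frac{\left(-1\right) 6}{-85} + H{\left(6,-1 \right)} X{\left(-3 \right)} = \frac{\left(-1\right) 6}{-85} + \left(8 - \sqrt{6^{2} + \left(-1\right)^{2}}\right) 2 = \left(-6\right) \left(- \frac{1}{85}\right) + \left(8 - \sqrt{36 + 1}\right) 2 = \frac{6}{85} + \left(8 - \sqrt{37}\right) 2 = \frac{6}{85} + \left(16 - 2 \sqrt{37}\right) = \frac{1366}{85} - 2 \sqrt{37}$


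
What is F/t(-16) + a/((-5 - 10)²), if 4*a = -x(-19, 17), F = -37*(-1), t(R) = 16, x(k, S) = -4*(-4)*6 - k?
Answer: 1573/720 ≈ 2.1847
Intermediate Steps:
x(k, S) = 96 - k (x(k, S) = 16*6 - k = 96 - k)
F = 37
a = -115/4 (a = (-(96 - 1*(-19)))/4 = (-(96 + 19))/4 = (-1*115)/4 = (¼)*(-115) = -115/4 ≈ -28.750)
F/t(-16) + a/((-5 - 10)²) = 37/16 - 115/(4*(-5 - 10)²) = 37*(1/16) - 115/(4*((-15)²)) = 37/16 - 115/4/225 = 37/16 - 115/4*1/225 = 37/16 - 23/180 = 1573/720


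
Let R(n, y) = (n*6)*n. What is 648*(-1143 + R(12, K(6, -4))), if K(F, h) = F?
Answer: -180792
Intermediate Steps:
R(n, y) = 6*n² (R(n, y) = (6*n)*n = 6*n²)
648*(-1143 + R(12, K(6, -4))) = 648*(-1143 + 6*12²) = 648*(-1143 + 6*144) = 648*(-1143 + 864) = 648*(-279) = -180792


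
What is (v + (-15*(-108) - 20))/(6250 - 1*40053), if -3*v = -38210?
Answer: -3910/9219 ≈ -0.42412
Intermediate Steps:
v = 38210/3 (v = -1/3*(-38210) = 38210/3 ≈ 12737.)
(v + (-15*(-108) - 20))/(6250 - 1*40053) = (38210/3 + (-15*(-108) - 20))/(6250 - 1*40053) = (38210/3 + (1620 - 20))/(6250 - 40053) = (38210/3 + 1600)/(-33803) = (43010/3)*(-1/33803) = -3910/9219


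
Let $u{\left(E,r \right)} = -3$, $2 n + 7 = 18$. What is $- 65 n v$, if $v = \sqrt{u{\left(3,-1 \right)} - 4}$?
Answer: $- \frac{715 i \sqrt{7}}{2} \approx - 945.86 i$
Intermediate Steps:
$n = \frac{11}{2}$ ($n = - \frac{7}{2} + \frac{1}{2} \cdot 18 = - \frac{7}{2} + 9 = \frac{11}{2} \approx 5.5$)
$v = i \sqrt{7}$ ($v = \sqrt{-3 - 4} = \sqrt{-7} = i \sqrt{7} \approx 2.6458 i$)
$- 65 n v = \left(-65\right) \frac{11}{2} i \sqrt{7} = - \frac{715 i \sqrt{7}}{2}$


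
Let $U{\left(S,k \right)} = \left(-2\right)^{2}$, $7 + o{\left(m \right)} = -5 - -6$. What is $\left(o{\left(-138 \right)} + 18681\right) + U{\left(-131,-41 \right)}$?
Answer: $18679$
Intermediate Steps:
$o{\left(m \right)} = -6$ ($o{\left(m \right)} = -7 - -1 = -7 + \left(-5 + 6\right) = -7 + 1 = -6$)
$U{\left(S,k \right)} = 4$
$\left(o{\left(-138 \right)} + 18681\right) + U{\left(-131,-41 \right)} = \left(-6 + 18681\right) + 4 = 18675 + 4 = 18679$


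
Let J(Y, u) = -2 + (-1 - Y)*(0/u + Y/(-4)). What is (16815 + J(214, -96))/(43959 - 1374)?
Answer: 18877/28390 ≈ 0.66492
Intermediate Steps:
J(Y, u) = -2 - Y*(-1 - Y)/4 (J(Y, u) = -2 + (-1 - Y)*(0 + Y*(-1/4)) = -2 + (-1 - Y)*(0 - Y/4) = -2 + (-1 - Y)*(-Y/4) = -2 - Y*(-1 - Y)/4)
(16815 + J(214, -96))/(43959 - 1374) = (16815 + (-2 + (1/4)*214 + (1/4)*214**2))/(43959 - 1374) = (16815 + (-2 + 107/2 + (1/4)*45796))/42585 = (16815 + (-2 + 107/2 + 11449))*(1/42585) = (16815 + 23001/2)*(1/42585) = (56631/2)*(1/42585) = 18877/28390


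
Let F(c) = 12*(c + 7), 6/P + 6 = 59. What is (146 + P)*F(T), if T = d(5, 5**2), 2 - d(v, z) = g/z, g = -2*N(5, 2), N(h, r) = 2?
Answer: 21280512/1325 ≈ 16061.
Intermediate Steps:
P = 6/53 (P = 6/(-6 + 59) = 6/53 ≈ 0.11321)
g = -4 (g = -2*2 = -4)
d(v, z) = 2 + 4/z (d(v, z) = 2 - (-4)/z = 2 + 4/z)
T = 54/25 (T = 2 + 4/(5**2) = 2 + 4/25 = 54/25 ≈ 2.1600)
F(c) = 84 + 12*c (F(c) = 12*(7 + c) = 84 + 12*c)
(146 + P)*F(T) = (146 + 6/53)*(84 + 12*(54/25)) = 7744*(84 + 648/25)/53 = (7744/53)*(2748/25) = 21280512/1325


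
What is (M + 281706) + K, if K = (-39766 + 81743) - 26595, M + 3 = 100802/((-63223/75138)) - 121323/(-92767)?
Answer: 1039790697534022/5865008041 ≈ 1.7729e+5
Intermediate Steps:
M = -702632811350586/5865008041 (M = -3 + (100802/((-63223/75138)) - 121323/(-92767)) = -3 + (100802/((-63223*1/75138)) - 121323*(-1/92767)) = -3 + (100802/(-63223/75138) + 121323/92767) = -3 + (100802*(-75138/63223) + 121323/92767) = -3 + (-7574060676/63223 + 121323/92767) = -3 - 702615216326463/5865008041 = -702632811350586/5865008041 ≈ -1.1980e+5)
K = 15382 (K = 41977 - 26595 = 15382)
(M + 281706) + K = (-702632811350586/5865008041 + 281706) + 15382 = 949575143847360/5865008041 + 15382 = 1039790697534022/5865008041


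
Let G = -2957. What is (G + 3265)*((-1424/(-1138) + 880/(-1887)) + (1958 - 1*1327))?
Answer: 208931620436/1073703 ≈ 1.9459e+5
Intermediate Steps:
(G + 3265)*((-1424/(-1138) + 880/(-1887)) + (1958 - 1*1327)) = (-2957 + 3265)*((-1424/(-1138) + 880/(-1887)) + (1958 - 1*1327)) = 308*((-1424*(-1/1138) + 880*(-1/1887)) + (1958 - 1327)) = 308*((712/569 - 880/1887) + 631) = 308*(842824/1073703 + 631) = 308*(678349417/1073703) = 208931620436/1073703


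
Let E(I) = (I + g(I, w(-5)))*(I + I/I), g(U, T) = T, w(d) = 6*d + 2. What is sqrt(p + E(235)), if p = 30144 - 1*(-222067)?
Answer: sqrt(301063) ≈ 548.69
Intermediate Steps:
w(d) = 2 + 6*d
p = 252211 (p = 30144 + 222067 = 252211)
E(I) = (1 + I)*(-28 + I) (E(I) = (I + (2 + 6*(-5)))*(I + I/I) = (I + (2 - 30))*(I + 1) = (I - 28)*(1 + I) = (-28 + I)*(1 + I) = (1 + I)*(-28 + I))
sqrt(p + E(235)) = sqrt(252211 + (-28 + 235**2 - 27*235)) = sqrt(252211 + (-28 + 55225 - 6345)) = sqrt(252211 + 48852) = sqrt(301063)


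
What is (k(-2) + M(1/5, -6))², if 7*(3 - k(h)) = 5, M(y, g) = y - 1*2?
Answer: 289/1225 ≈ 0.23592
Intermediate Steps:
M(y, g) = -2 + y (M(y, g) = y - 2 = -2 + y)
k(h) = 16/7 (k(h) = 3 - ⅐*5 = 3 - 5/7 = 16/7)
(k(-2) + M(1/5, -6))² = (16/7 + (-2 + 1/5))² = (16/7 + (-2 + 1*(⅕)))² = (16/7 + (-2 + ⅕))² = (16/7 - 9/5)² = (17/35)² = 289/1225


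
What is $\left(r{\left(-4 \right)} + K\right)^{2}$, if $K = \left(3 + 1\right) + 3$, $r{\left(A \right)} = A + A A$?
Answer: $361$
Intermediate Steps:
$r{\left(A \right)} = A + A^{2}$
$K = 7$ ($K = 4 + 3 = 7$)
$\left(r{\left(-4 \right)} + K\right)^{2} = \left(- 4 \left(1 - 4\right) + 7\right)^{2} = \left(\left(-4\right) \left(-3\right) + 7\right)^{2} = \left(12 + 7\right)^{2} = 19^{2} = 361$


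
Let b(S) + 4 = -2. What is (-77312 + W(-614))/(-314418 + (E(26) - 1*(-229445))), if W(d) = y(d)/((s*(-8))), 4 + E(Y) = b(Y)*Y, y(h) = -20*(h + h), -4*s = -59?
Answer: 4573688/5022847 ≈ 0.91058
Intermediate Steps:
s = 59/4 (s = -1/4*(-59) = 59/4 ≈ 14.750)
b(S) = -6 (b(S) = -4 - 2 = -6)
y(h) = -40*h
E(Y) = -4 - 6*Y
W(d) = 20*d/59 (W(d) = (-40*d)/(((59/4)*(-8))) = -40*d/(-118) = -40*d*(-1/118) = 20*d/59)
(-77312 + W(-614))/(-314418 + (E(26) - 1*(-229445))) = (-77312 + (20/59)*(-614))/(-314418 + ((-4 - 6*26) - 1*(-229445))) = (-77312 - 12280/59)/(-314418 + ((-4 - 156) + 229445)) = -4573688/(59*(-314418 + (-160 + 229445))) = -4573688/(59*(-314418 + 229285)) = -4573688/59/(-85133) = -4573688/59*(-1/85133) = 4573688/5022847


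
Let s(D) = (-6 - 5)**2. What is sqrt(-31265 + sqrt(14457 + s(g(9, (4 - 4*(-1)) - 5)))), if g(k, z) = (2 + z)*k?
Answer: sqrt(-31265 + sqrt(14578)) ≈ 176.48*I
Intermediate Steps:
g(k, z) = k*(2 + z)
s(D) = 121 (s(D) = (-11)**2 = 121)
sqrt(-31265 + sqrt(14457 + s(g(9, (4 - 4*(-1)) - 5)))) = sqrt(-31265 + sqrt(14457 + 121)) = sqrt(-31265 + sqrt(14578))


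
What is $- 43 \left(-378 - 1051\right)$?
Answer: $61447$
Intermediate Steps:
$- 43 \left(-378 - 1051\right) = \left(-43\right) \left(-1429\right) = 61447$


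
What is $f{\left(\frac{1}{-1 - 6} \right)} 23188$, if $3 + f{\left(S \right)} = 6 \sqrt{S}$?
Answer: $-69564 + \frac{139128 i \sqrt{7}}{7} \approx -69564.0 + 52585.0 i$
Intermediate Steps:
$f{\left(S \right)} = -3 + 6 \sqrt{S}$
$f{\left(\frac{1}{-1 - 6} \right)} 23188 = \left(-3 + 6 \sqrt{\frac{1}{-1 - 6}}\right) 23188 = \left(-3 + 6 \sqrt{\frac{1}{-7}}\right) 23188 = \left(-3 + 6 \sqrt{- \frac{1}{7}}\right) 23188 = \left(-3 + 6 \frac{i \sqrt{7}}{7}\right) 23188 = \left(-3 + \frac{6 i \sqrt{7}}{7}\right) 23188 = -69564 + \frac{139128 i \sqrt{7}}{7}$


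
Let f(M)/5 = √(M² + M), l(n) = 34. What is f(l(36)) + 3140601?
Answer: 3140601 + 5*√1190 ≈ 3.1408e+6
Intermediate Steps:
f(M) = 5*√(M + M²) (f(M) = 5*√(M² + M) = 5*√(M + M²))
f(l(36)) + 3140601 = 5*√(34*(1 + 34)) + 3140601 = 5*√(34*35) + 3140601 = 5*√1190 + 3140601 = 3140601 + 5*√1190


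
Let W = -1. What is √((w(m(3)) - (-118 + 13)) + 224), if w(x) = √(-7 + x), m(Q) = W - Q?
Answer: √(329 + I*√11) ≈ 18.139 + 0.09142*I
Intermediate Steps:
m(Q) = -1 - Q
√((w(m(3)) - (-118 + 13)) + 224) = √((√(-7 + (-1 - 1*3)) - (-118 + 13)) + 224) = √((√(-7 + (-1 - 3)) - 1*(-105)) + 224) = √((√(-7 - 4) + 105) + 224) = √((√(-11) + 105) + 224) = √((I*√11 + 105) + 224) = √((105 + I*√11) + 224) = √(329 + I*√11)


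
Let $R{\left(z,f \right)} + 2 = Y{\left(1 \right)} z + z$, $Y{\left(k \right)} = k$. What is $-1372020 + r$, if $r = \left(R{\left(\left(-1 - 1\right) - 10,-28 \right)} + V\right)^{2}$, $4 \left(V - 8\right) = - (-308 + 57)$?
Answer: $- \frac{21920279}{16} \approx -1.37 \cdot 10^{6}$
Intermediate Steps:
$R{\left(z,f \right)} = -2 + 2 z$ ($R{\left(z,f \right)} = -2 + \left(1 z + z\right) = -2 + \left(z + z\right) = -2 + 2 z$)
$V = \frac{283}{4}$ ($V = 8 + \frac{\left(-1\right) \left(-308 + 57\right)}{4} = 8 + \frac{\left(-1\right) \left(-251\right)}{4} = 8 + \frac{1}{4} \cdot 251 = 8 + \frac{251}{4} = \frac{283}{4} \approx 70.75$)
$r = \frac{32041}{16}$ ($r = \left(\left(-2 + 2 \left(\left(-1 - 1\right) - 10\right)\right) + \frac{283}{4}\right)^{2} = \left(\left(-2 + 2 \left(-2 - 10\right)\right) + \frac{283}{4}\right)^{2} = \left(\left(-2 + 2 \left(-12\right)\right) + \frac{283}{4}\right)^{2} = \left(\left(-2 - 24\right) + \frac{283}{4}\right)^{2} = \left(-26 + \frac{283}{4}\right)^{2} = \left(\frac{179}{4}\right)^{2} = \frac{32041}{16} \approx 2002.6$)
$-1372020 + r = -1372020 + \frac{32041}{16} = - \frac{21920279}{16}$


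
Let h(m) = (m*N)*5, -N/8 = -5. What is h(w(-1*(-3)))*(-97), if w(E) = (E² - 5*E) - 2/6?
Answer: 368600/3 ≈ 1.2287e+5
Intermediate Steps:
w(E) = -⅓ + E² - 5*E (w(E) = (E² - 5*E) - 2*⅙ = (E² - 5*E) - ⅓ = -⅓ + E² - 5*E)
N = 40 (N = -8*(-5) = 40)
h(m) = 200*m (h(m) = (m*40)*5 = (40*m)*5 = 200*m)
h(w(-1*(-3)))*(-97) = (200*(-⅓ + (-1*(-3))² - (-5)*(-3)))*(-97) = (200*(-⅓ + 3² - 5*3))*(-97) = (200*(-⅓ + 9 - 15))*(-97) = (200*(-19/3))*(-97) = -3800/3*(-97) = 368600/3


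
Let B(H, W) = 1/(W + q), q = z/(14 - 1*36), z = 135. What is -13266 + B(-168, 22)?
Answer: -4629812/349 ≈ -13266.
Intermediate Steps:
q = -135/22 (q = 135/(14 - 1*36) = 135/(14 - 36) = 135/(-22) = 135*(-1/22) = -135/22 ≈ -6.1364)
B(H, W) = 1/(-135/22 + W) (B(H, W) = 1/(W - 135/22) = 1/(-135/22 + W))
-13266 + B(-168, 22) = -13266 + 22/(-135 + 22*22) = -13266 + 22/(-135 + 484) = -13266 + 22/349 = -4629812/349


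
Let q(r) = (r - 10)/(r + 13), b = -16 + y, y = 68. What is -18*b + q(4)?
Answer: -15918/17 ≈ -936.35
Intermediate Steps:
b = 52 (b = -16 + 68 = 52)
q(r) = (-10 + r)/(13 + r)
-18*b + q(4) = -18*52 + (-10 + 4)/(13 + 4) = -936 - 6/17 = -15918/17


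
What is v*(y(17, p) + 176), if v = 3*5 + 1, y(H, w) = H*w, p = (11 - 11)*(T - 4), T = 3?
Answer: 2816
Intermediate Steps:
p = 0 (p = (11 - 11)*(3 - 4) = 0*(-1) = 0)
v = 16 (v = 15 + 1 = 16)
v*(y(17, p) + 176) = 16*(17*0 + 176) = 16*(0 + 176) = 16*176 = 2816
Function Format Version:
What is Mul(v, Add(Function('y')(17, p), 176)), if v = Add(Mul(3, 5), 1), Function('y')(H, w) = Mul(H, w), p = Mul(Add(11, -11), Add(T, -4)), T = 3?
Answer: 2816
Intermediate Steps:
p = 0 (p = Mul(Add(11, -11), Add(3, -4)) = Mul(0, -1) = 0)
v = 16 (v = Add(15, 1) = 16)
Mul(v, Add(Function('y')(17, p), 176)) = Mul(16, Add(Mul(17, 0), 176)) = Mul(16, Add(0, 176)) = Mul(16, 176) = 2816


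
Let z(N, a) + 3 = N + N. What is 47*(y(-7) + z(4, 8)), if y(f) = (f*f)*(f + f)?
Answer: -32007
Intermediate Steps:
y(f) = 2*f³ (y(f) = f²*(2*f) = 2*f³)
z(N, a) = -3 + 2*N (z(N, a) = -3 + (N + N) = -3 + 2*N)
47*(y(-7) + z(4, 8)) = 47*(2*(-7)³ + (-3 + 2*4)) = 47*(2*(-343) + (-3 + 8)) = 47*(-686 + 5) = 47*(-681) = -32007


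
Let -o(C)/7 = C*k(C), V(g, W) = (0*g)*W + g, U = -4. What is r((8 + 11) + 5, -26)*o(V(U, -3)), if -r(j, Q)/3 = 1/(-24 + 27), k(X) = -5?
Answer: 140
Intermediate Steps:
r(j, Q) = -1 (r(j, Q) = -3/(-24 + 27) = -3/3 = -3*⅓ = -1)
V(g, W) = g (V(g, W) = 0*W + g = 0 + g = g)
o(C) = 35*C (o(C) = -7*C*(-5) = -(-35)*C = 35*C)
r((8 + 11) + 5, -26)*o(V(U, -3)) = -35*(-4) = -1*(-140) = 140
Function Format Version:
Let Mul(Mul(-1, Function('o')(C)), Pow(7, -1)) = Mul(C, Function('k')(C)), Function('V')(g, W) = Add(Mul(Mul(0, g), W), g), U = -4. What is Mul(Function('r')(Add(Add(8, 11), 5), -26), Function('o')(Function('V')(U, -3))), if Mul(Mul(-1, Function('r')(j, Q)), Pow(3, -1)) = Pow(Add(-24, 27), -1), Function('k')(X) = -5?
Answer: 140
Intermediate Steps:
Function('r')(j, Q) = -1 (Function('r')(j, Q) = Mul(-3, Pow(Add(-24, 27), -1)) = Mul(-3, Pow(3, -1)) = Mul(-3, Rational(1, 3)) = -1)
Function('V')(g, W) = g (Function('V')(g, W) = Add(Mul(0, W), g) = Add(0, g) = g)
Function('o')(C) = Mul(35, C) (Function('o')(C) = Mul(-7, Mul(C, -5)) = Mul(-7, Mul(-5, C)) = Mul(35, C))
Mul(Function('r')(Add(Add(8, 11), 5), -26), Function('o')(Function('V')(U, -3))) = Mul(-1, Mul(35, -4)) = Mul(-1, -140) = 140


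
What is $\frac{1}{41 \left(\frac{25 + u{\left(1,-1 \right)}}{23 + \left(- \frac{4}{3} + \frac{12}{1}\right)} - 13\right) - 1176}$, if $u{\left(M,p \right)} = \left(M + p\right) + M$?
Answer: $- \frac{101}{169411} \approx -0.00059618$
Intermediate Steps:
$u{\left(M,p \right)} = p + 2 M$
$\frac{1}{41 \left(\frac{25 + u{\left(1,-1 \right)}}{23 + \left(- \frac{4}{3} + \frac{12}{1}\right)} - 13\right) - 1176} = \frac{1}{41 \left(\frac{25 + \left(-1 + 2 \cdot 1\right)}{23 + \left(- \frac{4}{3} + \frac{12}{1}\right)} - 13\right) - 1176} = \frac{1}{41 \left(\frac{25 + \left(-1 + 2\right)}{23 + \left(\left(-4\right) \frac{1}{3} + 12 \cdot 1\right)} - 13\right) - 1176} = \frac{1}{41 \left(\frac{25 + 1}{23 + \left(- \frac{4}{3} + 12\right)} - 13\right) - 1176} = \frac{1}{41 \left(\frac{26}{23 + \frac{32}{3}} - 13\right) - 1176} = \frac{1}{41 \left(\frac{26}{\frac{101}{3}} - 13\right) - 1176} = \frac{1}{41 \left(26 \cdot \frac{3}{101} - 13\right) - 1176} = \frac{1}{41 \left(\frac{78}{101} - 13\right) - 1176} = \frac{1}{41 \left(- \frac{1235}{101}\right) - 1176} = \frac{1}{- \frac{50635}{101} - 1176} = \frac{1}{- \frac{169411}{101}} = - \frac{101}{169411}$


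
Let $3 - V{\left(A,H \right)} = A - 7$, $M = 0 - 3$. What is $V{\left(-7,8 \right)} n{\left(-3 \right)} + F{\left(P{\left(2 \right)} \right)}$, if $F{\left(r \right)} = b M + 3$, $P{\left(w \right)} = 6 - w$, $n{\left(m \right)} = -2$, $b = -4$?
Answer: $-19$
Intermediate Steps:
$M = -3$ ($M = 0 - 3 = -3$)
$V{\left(A,H \right)} = 10 - A$ ($V{\left(A,H \right)} = 3 - \left(A - 7\right) = 3 - \left(-7 + A\right) = 10 - A$)
$F{\left(r \right)} = 15$ ($F{\left(r \right)} = \left(-4\right) \left(-3\right) + 3 = 12 + 3 = 15$)
$V{\left(-7,8 \right)} n{\left(-3 \right)} + F{\left(P{\left(2 \right)} \right)} = \left(10 - -7\right) \left(-2\right) + 15 = \left(10 + 7\right) \left(-2\right) + 15 = 17 \left(-2\right) + 15 = -34 + 15 = -19$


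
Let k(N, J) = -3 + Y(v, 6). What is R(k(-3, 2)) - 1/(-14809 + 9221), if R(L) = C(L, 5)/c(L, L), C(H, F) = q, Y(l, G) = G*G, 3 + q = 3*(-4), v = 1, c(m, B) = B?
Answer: -2539/5588 ≈ -0.45437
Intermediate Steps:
q = -15 (q = -3 + 3*(-4) = -3 - 12 = -15)
Y(l, G) = G²
C(H, F) = -15
k(N, J) = 33 (k(N, J) = -3 + 6² = -3 + 36 = 33)
R(L) = -15/L
R(k(-3, 2)) - 1/(-14809 + 9221) = -15/33 - 1/(-14809 + 9221) = -15*1/33 - 1/(-5588) = -5/11 - 1*(-1/5588) = -5/11 + 1/5588 = -2539/5588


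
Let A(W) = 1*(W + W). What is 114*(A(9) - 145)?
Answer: -14478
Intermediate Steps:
A(W) = 2*W (A(W) = 1*(2*W) = 2*W)
114*(A(9) - 145) = 114*(2*9 - 145) = 114*(18 - 145) = 114*(-127) = -14478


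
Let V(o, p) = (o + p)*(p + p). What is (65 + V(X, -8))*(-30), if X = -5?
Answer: -8190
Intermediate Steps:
V(o, p) = 2*p*(o + p) (V(o, p) = (o + p)*(2*p) = 2*p*(o + p))
(65 + V(X, -8))*(-30) = (65 + 2*(-8)*(-5 - 8))*(-30) = (65 + 2*(-8)*(-13))*(-30) = (65 + 208)*(-30) = 273*(-30) = -8190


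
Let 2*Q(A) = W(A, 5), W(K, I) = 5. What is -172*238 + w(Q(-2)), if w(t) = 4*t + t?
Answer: -81847/2 ≈ -40924.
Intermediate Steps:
Q(A) = 5/2 (Q(A) = (½)*5 = 5/2)
w(t) = 5*t
-172*238 + w(Q(-2)) = -172*238 + 5*(5/2) = -40936 + 25/2 = -81847/2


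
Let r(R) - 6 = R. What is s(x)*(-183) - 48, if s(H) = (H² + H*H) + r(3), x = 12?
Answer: -54399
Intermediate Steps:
r(R) = 6 + R
s(H) = 9 + 2*H² (s(H) = (H² + H*H) + (6 + 3) = (H² + H²) + 9 = 2*H² + 9 = 9 + 2*H²)
s(x)*(-183) - 48 = (9 + 2*12²)*(-183) - 48 = (9 + 2*144)*(-183) - 48 = (9 + 288)*(-183) - 48 = 297*(-183) - 48 = -54351 - 48 = -54399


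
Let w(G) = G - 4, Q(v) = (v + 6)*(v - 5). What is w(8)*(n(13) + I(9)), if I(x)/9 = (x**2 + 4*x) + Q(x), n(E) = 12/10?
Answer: 31884/5 ≈ 6376.8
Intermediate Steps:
Q(v) = (-5 + v)*(6 + v) (Q(v) = (6 + v)*(-5 + v) = (-5 + v)*(6 + v))
n(E) = 6/5 (n(E) = 12*(1/10) = 6/5)
I(x) = -270 + 18*x**2 + 45*x (I(x) = 9*((x**2 + 4*x) + (-30 + x + x**2)) = 9*(-30 + 2*x**2 + 5*x) = -270 + 18*x**2 + 45*x)
w(G) = -4 + G
w(8)*(n(13) + I(9)) = (-4 + 8)*(6/5 + (-270 + 18*9**2 + 45*9)) = 4*(6/5 + (-270 + 18*81 + 405)) = 4*(6/5 + (-270 + 1458 + 405)) = 4*(6/5 + 1593) = 4*(7971/5) = 31884/5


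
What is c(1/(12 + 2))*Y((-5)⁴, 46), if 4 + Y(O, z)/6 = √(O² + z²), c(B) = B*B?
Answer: -6/49 + 3*√392741/98 ≈ 19.062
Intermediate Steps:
c(B) = B²
Y(O, z) = -24 + 6*√(O² + z²)
c(1/(12 + 2))*Y((-5)⁴, 46) = (1/(12 + 2))²*(-24 + 6*√(((-5)⁴)² + 46²)) = (1/14)²*(-24 + 6*√(625² + 2116)) = (1/14)²*(-24 + 6*√(390625 + 2116)) = (-24 + 6*√392741)/196 = -6/49 + 3*√392741/98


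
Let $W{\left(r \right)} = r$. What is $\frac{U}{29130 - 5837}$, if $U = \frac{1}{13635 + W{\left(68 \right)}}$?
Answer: $\frac{1}{319183979} \approx 3.133 \cdot 10^{-9}$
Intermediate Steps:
$U = \frac{1}{13703}$ ($U = \frac{1}{13635 + 68} = \frac{1}{13703} \approx 7.2977 \cdot 10^{-5}$)
$\frac{U}{29130 - 5837} = \frac{1}{13703 \left(29130 - 5837\right)} = \frac{1}{13703 \cdot 23293} = \frac{1}{13703} \cdot \frac{1}{23293} = \frac{1}{319183979}$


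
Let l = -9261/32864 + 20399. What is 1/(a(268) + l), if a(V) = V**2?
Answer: 32864/3030807411 ≈ 1.0843e-5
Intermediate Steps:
l = 670383475/32864 (l = -9261*1/32864 + 20399 = -9261/32864 + 20399 = 670383475/32864 ≈ 20399.)
1/(a(268) + l) = 1/(268**2 + 670383475/32864) = 1/(71824 + 670383475/32864) = 1/(3030807411/32864) = 32864/3030807411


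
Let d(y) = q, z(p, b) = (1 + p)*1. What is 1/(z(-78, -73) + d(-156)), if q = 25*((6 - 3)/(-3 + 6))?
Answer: -1/52 ≈ -0.019231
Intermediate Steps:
z(p, b) = 1 + p
q = 25 (q = 25*(3/3) = 25*(3*(⅓)) = 25*1 = 25)
d(y) = 25
1/(z(-78, -73) + d(-156)) = 1/((1 - 78) + 25) = 1/(-77 + 25) = 1/(-52) = -1/52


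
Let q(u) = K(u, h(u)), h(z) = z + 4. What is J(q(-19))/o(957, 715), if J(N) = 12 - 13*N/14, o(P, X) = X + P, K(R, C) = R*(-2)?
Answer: -163/11704 ≈ -0.013927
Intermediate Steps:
h(z) = 4 + z
K(R, C) = -2*R
o(P, X) = P + X
q(u) = -2*u
J(N) = 12 - 13*N/14
J(q(-19))/o(957, 715) = (12 - (-13)*(-19)/7)/(957 + 715) = (12 - 13/14*38)/1672 = (12 - 247/7)*(1/1672) = -163/7*1/1672 = -163/11704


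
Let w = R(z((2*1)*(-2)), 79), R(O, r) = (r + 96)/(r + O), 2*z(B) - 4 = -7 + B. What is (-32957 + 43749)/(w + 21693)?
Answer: 1629592/3275993 ≈ 0.49743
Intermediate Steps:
z(B) = -3/2 + B/2 (z(B) = 2 + (-7 + B)/2 = 2 + (-7/2 + B/2) = -3/2 + B/2)
R(O, r) = (96 + r)/(O + r)
w = 350/151 (w = (96 + 79)/((-3/2 + ((2*1)*(-2))/2) + 79) = 175/((-3/2 + (2*(-2))/2) + 79) = 175/((-3/2 + (½)*(-4)) + 79) = 175/((-3/2 - 2) + 79) = 175/(-7/2 + 79) = 175/(151/2) = (2/151)*175 = 350/151 ≈ 2.3179)
(-32957 + 43749)/(w + 21693) = (-32957 + 43749)/(350/151 + 21693) = 10792/(3275993/151) = 10792*(151/3275993) = 1629592/3275993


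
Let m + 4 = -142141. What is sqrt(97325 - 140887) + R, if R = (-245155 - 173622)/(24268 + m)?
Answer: 418777/117877 + I*sqrt(43562) ≈ 3.5527 + 208.72*I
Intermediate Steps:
m = -142145 (m = -4 - 142141 = -142145)
R = 418777/117877 (R = (-245155 - 173622)/(24268 - 142145) = -418777/(-117877) = -418777*(-1/117877) = 418777/117877 ≈ 3.5527)
sqrt(97325 - 140887) + R = sqrt(97325 - 140887) + 418777/117877 = sqrt(-43562) + 418777/117877 = I*sqrt(43562) + 418777/117877 = 418777/117877 + I*sqrt(43562)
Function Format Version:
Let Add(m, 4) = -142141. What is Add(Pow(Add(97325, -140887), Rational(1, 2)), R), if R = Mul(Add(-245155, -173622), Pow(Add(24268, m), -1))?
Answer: Add(Rational(418777, 117877), Mul(I, Pow(43562, Rational(1, 2)))) ≈ Add(3.5527, Mul(208.72, I))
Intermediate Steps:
m = -142145 (m = Add(-4, -142141) = -142145)
R = Rational(418777, 117877) (R = Mul(Add(-245155, -173622), Pow(Add(24268, -142145), -1)) = Mul(-418777, Pow(-117877, -1)) = Mul(-418777, Rational(-1, 117877)) = Rational(418777, 117877) ≈ 3.5527)
Add(Pow(Add(97325, -140887), Rational(1, 2)), R) = Add(Pow(Add(97325, -140887), Rational(1, 2)), Rational(418777, 117877)) = Add(Pow(-43562, Rational(1, 2)), Rational(418777, 117877)) = Add(Mul(I, Pow(43562, Rational(1, 2))), Rational(418777, 117877)) = Add(Rational(418777, 117877), Mul(I, Pow(43562, Rational(1, 2))))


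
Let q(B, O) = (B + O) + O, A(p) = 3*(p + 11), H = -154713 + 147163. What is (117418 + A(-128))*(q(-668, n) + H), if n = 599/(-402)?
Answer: -193443500939/201 ≈ -9.6241e+8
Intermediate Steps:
H = -7550
A(p) = 33 + 3*p (A(p) = 3*(11 + p) = 33 + 3*p)
n = -599/402 (n = 599*(-1/402) = -599/402 ≈ -1.4900)
q(B, O) = B + 2*O
(117418 + A(-128))*(q(-668, n) + H) = (117418 + (33 + 3*(-128)))*((-668 + 2*(-599/402)) - 7550) = (117418 + (33 - 384))*((-668 - 599/201) - 7550) = (117418 - 351)*(-134867/201 - 7550) = 117067*(-1652417/201) = -193443500939/201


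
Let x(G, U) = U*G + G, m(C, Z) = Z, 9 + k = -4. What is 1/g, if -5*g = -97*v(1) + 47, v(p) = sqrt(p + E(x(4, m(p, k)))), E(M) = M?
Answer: -5/9456 - 485*I*sqrt(47)/444432 ≈ -0.00052876 - 0.0074814*I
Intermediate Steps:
k = -13 (k = -9 - 4 = -13)
x(G, U) = G + G*U (x(G, U) = G*U + G = G + G*U)
v(p) = sqrt(-48 + p) (v(p) = sqrt(p + 4*(1 - 13)) = sqrt(p + 4*(-12)) = sqrt(p - 48) = sqrt(-48 + p))
g = -47/5 + 97*I*sqrt(47)/5 (g = -(-97*sqrt(-48 + 1) + 47)/5 = -(-97*I*sqrt(47) + 47)/5 = -(47 - 97*I*sqrt(47))/5 = -47/5 + 97*I*sqrt(47)/5 ≈ -9.4 + 133.0*I)
1/g = 1/(-47/5 + 97*I*sqrt(47)/5)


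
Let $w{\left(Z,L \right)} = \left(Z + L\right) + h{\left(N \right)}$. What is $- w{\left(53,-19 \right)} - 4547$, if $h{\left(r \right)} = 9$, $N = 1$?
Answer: $-4590$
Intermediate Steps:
$w{\left(Z,L \right)} = 9 + L + Z$ ($w{\left(Z,L \right)} = \left(Z + L\right) + 9 = \left(L + Z\right) + 9 = 9 + L + Z$)
$- w{\left(53,-19 \right)} - 4547 = - (9 - 19 + 53) - 4547 = \left(-1\right) 43 - 4547 = -43 - 4547 = -4590$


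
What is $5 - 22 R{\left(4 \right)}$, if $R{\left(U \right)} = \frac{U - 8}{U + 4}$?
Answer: $16$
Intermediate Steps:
$R{\left(U \right)} = \frac{-8 + U}{4 + U}$ ($R{\left(U \right)} = \frac{U - 8}{4 + U} = \frac{-8 + U}{4 + U}$)
$5 - 22 R{\left(4 \right)} = 5 - 22 \frac{-8 + 4}{4 + 4} = 5 - 22 \cdot \frac{1}{8} \left(-4\right) = 5 - -11 = 5 + 11 = 16$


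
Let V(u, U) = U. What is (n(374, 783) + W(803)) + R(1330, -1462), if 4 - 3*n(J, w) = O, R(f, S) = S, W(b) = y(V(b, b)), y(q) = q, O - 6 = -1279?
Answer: -700/3 ≈ -233.33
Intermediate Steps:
O = -1273 (O = 6 - 1279 = -1273)
W(b) = b
n(J, w) = 1277/3 (n(J, w) = 4/3 - ⅓*(-1273) = 4/3 + 1273/3 = 1277/3)
(n(374, 783) + W(803)) + R(1330, -1462) = (1277/3 + 803) - 1462 = 3686/3 - 1462 = -700/3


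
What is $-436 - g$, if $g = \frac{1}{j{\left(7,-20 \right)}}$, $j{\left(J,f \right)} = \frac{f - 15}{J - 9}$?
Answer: $- \frac{15262}{35} \approx -436.06$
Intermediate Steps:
$j{\left(J,f \right)} = \frac{-15 + f}{-9 + J}$
$g = \frac{2}{35}$ ($g = \frac{1}{\frac{1}{-9 + 7} \left(-15 - 20\right)} = \frac{1}{\frac{1}{-2} \left(-35\right)} = \frac{1}{\left(- \frac{1}{2}\right) \left(-35\right)} = \frac{1}{\frac{35}{2}} = \frac{2}{35} \approx 0.057143$)
$-436 - g = -436 - \frac{2}{35} = - \frac{15262}{35}$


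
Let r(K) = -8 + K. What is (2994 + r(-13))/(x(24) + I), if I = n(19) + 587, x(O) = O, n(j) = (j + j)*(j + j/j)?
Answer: 991/457 ≈ 2.1685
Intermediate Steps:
n(j) = 2*j*(1 + j) (n(j) = (2*j)*(j + 1) = (2*j)*(1 + j) = 2*j*(1 + j))
I = 1347 (I = 2*19*(1 + 19) + 587 = 2*19*20 + 587 = 760 + 587 = 1347)
(2994 + r(-13))/(x(24) + I) = (2994 + (-8 - 13))/(24 + 1347) = (2994 - 21)/1371 = 2973*(1/1371) = 991/457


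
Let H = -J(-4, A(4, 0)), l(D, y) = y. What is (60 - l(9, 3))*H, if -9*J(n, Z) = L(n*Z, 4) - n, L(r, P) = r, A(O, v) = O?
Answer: -76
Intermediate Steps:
J(n, Z) = n/9 - Z*n/9 (J(n, Z) = -(n*Z - n)/9 = -(Z*n - n)/9 = -(-n + Z*n)/9 = n/9 - Z*n/9)
H = -4/3 (H = -(-4)*(1 - 1*4)/9 = -(-4)*(1 - 4)/9 = -(-4)*(-3)/9 = -1*4/3 = -4/3 ≈ -1.3333)
(60 - l(9, 3))*H = (60 - 1*3)*(-4/3) = (60 - 3)*(-4/3) = 57*(-4/3) = -76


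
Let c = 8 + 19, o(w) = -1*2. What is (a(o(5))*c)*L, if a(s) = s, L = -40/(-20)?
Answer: -108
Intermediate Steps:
o(w) = -2
L = 2 (L = -40*(-1/20) = 2)
c = 27
(a(o(5))*c)*L = -2*27*2 = -54*2 = -108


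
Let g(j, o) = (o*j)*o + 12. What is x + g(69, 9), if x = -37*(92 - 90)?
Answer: 5527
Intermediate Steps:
g(j, o) = 12 + j*o² (g(j, o) = (j*o)*o + 12 = j*o² + 12 = 12 + j*o²)
x = -74 (x = -37*2 = -74)
x + g(69, 9) = -74 + (12 + 69*9²) = -74 + (12 + 69*81) = -74 + (12 + 5589) = -74 + 5601 = 5527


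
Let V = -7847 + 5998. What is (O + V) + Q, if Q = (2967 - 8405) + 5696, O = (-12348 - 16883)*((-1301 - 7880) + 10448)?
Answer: -37037268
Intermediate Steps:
O = -37035677 (O = -29231*(-9181 + 10448) = -29231*1267 = -37035677)
V = -1849
Q = 258 (Q = -5438 + 5696 = 258)
(O + V) + Q = (-37035677 - 1849) + 258 = -37037526 + 258 = -37037268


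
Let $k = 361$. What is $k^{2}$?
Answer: $130321$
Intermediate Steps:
$k^{2} = 361^{2} = 130321$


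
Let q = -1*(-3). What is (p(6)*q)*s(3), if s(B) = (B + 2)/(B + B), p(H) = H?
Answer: 15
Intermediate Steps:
s(B) = (2 + B)/(2*B) (s(B) = (2 + B)/((2*B)) = (2 + B)*(1/(2*B)) = (2 + B)/(2*B))
q = 3
(p(6)*q)*s(3) = (6*3)*((½)*(2 + 3)/3) = 18*((½)*(⅓)*5) = 18*(⅚) = 15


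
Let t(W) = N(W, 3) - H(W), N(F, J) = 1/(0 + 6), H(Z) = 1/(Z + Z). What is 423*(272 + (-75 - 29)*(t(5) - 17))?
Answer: 4299936/5 ≈ 8.5999e+5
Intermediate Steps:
H(Z) = 1/(2*Z)
N(F, J) = ⅙ (N(F, J) = 1/6 = ⅙)
t(W) = ⅙ - 1/(2*W)
423*(272 + (-75 - 29)*(t(5) - 17)) = 423*(272 + (-75 - 29)*((⅙)*(-3 + 5)/5 - 17)) = 423*(272 - 104*((⅙)*(⅕)*2 - 17)) = 423*(272 - 104*(1/15 - 17)) = 423*(272 - 104*(-254/15)) = 423*(272 + 26416/15) = 423*(30496/15) = 4299936/5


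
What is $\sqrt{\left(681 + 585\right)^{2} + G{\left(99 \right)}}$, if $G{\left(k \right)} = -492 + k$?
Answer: $\sqrt{1602363} \approx 1265.8$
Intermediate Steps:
$\sqrt{\left(681 + 585\right)^{2} + G{\left(99 \right)}} = \sqrt{\left(681 + 585\right)^{2} + \left(-492 + 99\right)} = \sqrt{1266^{2} - 393} = \sqrt{1602756 - 393} = \sqrt{1602363}$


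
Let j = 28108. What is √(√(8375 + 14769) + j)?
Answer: √(28108 + 2*√5786) ≈ 168.11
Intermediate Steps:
√(√(8375 + 14769) + j) = √(√(8375 + 14769) + 28108) = √(√23144 + 28108) = √(2*√5786 + 28108) = √(28108 + 2*√5786)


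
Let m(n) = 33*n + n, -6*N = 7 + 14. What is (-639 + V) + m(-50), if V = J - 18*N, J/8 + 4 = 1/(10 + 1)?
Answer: -25380/11 ≈ -2307.3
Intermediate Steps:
N = -7/2 (N = -(7 + 14)/6 = -1/6*21 = -7/2 ≈ -3.5000)
J = -344/11 (J = -32 + 8/(10 + 1) = -32 + 8/11 = -344/11 ≈ -31.273)
V = 349/11 (V = -344/11 - 18*(-7/2) = -344/11 + 63 = 349/11 ≈ 31.727)
m(n) = 34*n
(-639 + V) + m(-50) = (-639 + 349/11) + 34*(-50) = -6680/11 - 1700 = -25380/11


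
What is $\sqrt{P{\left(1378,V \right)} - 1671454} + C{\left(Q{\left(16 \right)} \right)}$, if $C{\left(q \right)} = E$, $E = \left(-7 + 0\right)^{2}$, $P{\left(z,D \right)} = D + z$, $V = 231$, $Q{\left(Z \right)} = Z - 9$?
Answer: $49 + i \sqrt{1669845} \approx 49.0 + 1292.2 i$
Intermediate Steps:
$Q{\left(Z \right)} = -9 + Z$ ($Q{\left(Z \right)} = Z - 9 = -9 + Z$)
$E = 49$ ($E = \left(-7\right)^{2} = 49$)
$C{\left(q \right)} = 49$
$\sqrt{P{\left(1378,V \right)} - 1671454} + C{\left(Q{\left(16 \right)} \right)} = \sqrt{\left(231 + 1378\right) - 1671454} + 49 = \sqrt{1609 - 1671454} + 49 = \sqrt{-1669845} + 49 = i \sqrt{1669845} + 49 = 49 + i \sqrt{1669845}$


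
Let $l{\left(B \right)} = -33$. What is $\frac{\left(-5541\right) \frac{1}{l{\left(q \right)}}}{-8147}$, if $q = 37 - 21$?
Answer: $- \frac{1847}{89617} \approx -0.02061$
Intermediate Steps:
$q = 16$
$\frac{\left(-5541\right) \frac{1}{l{\left(q \right)}}}{-8147} = \frac{\left(-5541\right) \frac{1}{-33}}{-8147} = \left(-5541\right) \left(- \frac{1}{33}\right) \left(- \frac{1}{8147}\right) = \frac{1847}{11} \left(- \frac{1}{8147}\right) = - \frac{1847}{89617}$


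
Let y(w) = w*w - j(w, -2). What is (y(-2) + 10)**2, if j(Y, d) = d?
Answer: 256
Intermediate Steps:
y(w) = 2 + w**2 (y(w) = w*w - 1*(-2) = w**2 + 2 = 2 + w**2)
(y(-2) + 10)**2 = ((2 + (-2)**2) + 10)**2 = ((2 + 4) + 10)**2 = (6 + 10)**2 = 16**2 = 256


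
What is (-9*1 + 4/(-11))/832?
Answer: -103/9152 ≈ -0.011254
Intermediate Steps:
(-9*1 + 4/(-11))/832 = (-9 + 4*(-1/11))*(1/832) = (-9 - 4/11)*(1/832) = -103/11*1/832 = -103/9152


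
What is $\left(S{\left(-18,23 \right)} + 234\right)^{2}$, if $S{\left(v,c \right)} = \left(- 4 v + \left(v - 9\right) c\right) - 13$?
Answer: $107584$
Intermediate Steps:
$S{\left(v,c \right)} = -13 - 4 v + c \left(-9 + v\right)$ ($S{\left(v,c \right)} = \left(- 4 v + \left(v - 9\right) c\right) - 13 = \left(- 4 v + \left(-9 + v\right) c\right) - 13 = \left(- 4 v + c \left(-9 + v\right)\right) - 13 = -13 - 4 v + c \left(-9 + v\right)$)
$\left(S{\left(-18,23 \right)} + 234\right)^{2} = \left(\left(-13 - 207 - -72 + 23 \left(-18\right)\right) + 234\right)^{2} = \left(\left(-13 - 207 + 72 - 414\right) + 234\right)^{2} = \left(-562 + 234\right)^{2} = \left(-328\right)^{2} = 107584$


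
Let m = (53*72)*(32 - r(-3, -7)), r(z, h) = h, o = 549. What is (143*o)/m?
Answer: 671/1272 ≈ 0.52752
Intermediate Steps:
m = 148824 (m = (53*72)*(32 - 1*(-7)) = 3816*(32 + 7) = 3816*39 = 148824)
(143*o)/m = (143*549)/148824 = 78507*(1/148824) = 671/1272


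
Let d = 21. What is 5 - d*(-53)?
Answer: 1118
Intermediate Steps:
5 - d*(-53) = 5 - 1*21*(-53) = 5 - 21*(-53) = 5 + 1113 = 1118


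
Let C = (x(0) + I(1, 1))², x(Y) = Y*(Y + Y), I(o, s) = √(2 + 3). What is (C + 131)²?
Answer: 18496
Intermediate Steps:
I(o, s) = √5
x(Y) = 2*Y² (x(Y) = Y*(2*Y) = 2*Y²)
C = 5 (C = (2*0² + √5)² = (2*0 + √5)² = (0 + √5)² = (√5)² = 5)
(C + 131)² = (5 + 131)² = 136² = 18496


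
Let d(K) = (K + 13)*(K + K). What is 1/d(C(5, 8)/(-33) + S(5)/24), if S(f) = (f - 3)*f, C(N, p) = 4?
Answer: 968/7605 ≈ 0.12728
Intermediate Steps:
S(f) = f*(-3 + f) (S(f) = (-3 + f)*f = f*(-3 + f))
d(K) = 2*K*(13 + K) (d(K) = (13 + K)*(2*K) = 2*K*(13 + K))
1/d(C(5, 8)/(-33) + S(5)/24) = 1/(2*(4/(-33) + (5*(-3 + 5))/24)*(13 + (4/(-33) + (5*(-3 + 5))/24))) = 1/(2*(4*(-1/33) + (5*2)*(1/24))*(13 + (4*(-1/33) + (5*2)*(1/24)))) = 1/(2*(-4/33 + 10*(1/24))*(13 + (-4/33 + 10*(1/24)))) = 1/(2*(-4/33 + 5/12)*(13 + (-4/33 + 5/12))) = 1/(2*(13/44)*(13 + 13/44)) = 1/(2*(13/44)*(585/44)) = 1/(7605/968) = 968/7605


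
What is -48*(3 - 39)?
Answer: 1728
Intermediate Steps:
-48*(3 - 39) = -48*(-36) = 1728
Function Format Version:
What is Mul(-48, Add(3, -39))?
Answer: 1728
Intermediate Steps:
Mul(-48, Add(3, -39)) = Mul(-48, -36) = 1728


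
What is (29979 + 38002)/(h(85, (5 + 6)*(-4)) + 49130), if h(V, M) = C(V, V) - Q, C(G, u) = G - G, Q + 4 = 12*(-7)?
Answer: 67981/49218 ≈ 1.3812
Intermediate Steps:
Q = -88 (Q = -4 + 12*(-7) = -4 - 84 = -88)
C(G, u) = 0
h(V, M) = 88 (h(V, M) = 0 - 1*(-88) = 0 + 88 = 88)
(29979 + 38002)/(h(85, (5 + 6)*(-4)) + 49130) = (29979 + 38002)/(88 + 49130) = 67981/49218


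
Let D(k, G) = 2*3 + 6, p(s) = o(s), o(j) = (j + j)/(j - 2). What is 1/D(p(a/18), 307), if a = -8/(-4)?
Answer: 1/12 ≈ 0.083333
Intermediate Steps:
a = 2 (a = -8*(-1/4) = 2)
o(j) = 2*j/(-2 + j) (o(j) = (2*j)/(-2 + j) = 2*j/(-2 + j))
p(s) = 2*s/(-2 + s)
D(k, G) = 12 (D(k, G) = 6 + 6 = 12)
1/D(p(a/18), 307) = 1/12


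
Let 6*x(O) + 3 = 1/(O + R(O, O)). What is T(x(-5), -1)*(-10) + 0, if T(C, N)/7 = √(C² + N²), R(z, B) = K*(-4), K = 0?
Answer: -238/3 ≈ -79.333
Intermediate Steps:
R(z, B) = 0 (R(z, B) = 0*(-4) = 0)
x(O) = -½ + 1/(6*O) (x(O) = -½ + 1/(6*(O + 0)) = -½ + 1/(6*O))
T(C, N) = 7*√(C² + N²)
T(x(-5), -1)*(-10) + 0 = (7*√(((⅙)*(1 - 3*(-5))/(-5))² + (-1)²))*(-10) + 0 = (7*√(((⅙)*(-⅕)*(1 + 15))² + 1))*(-10) + 0 = (7*√(((⅙)*(-⅕)*16)² + 1))*(-10) + 0 = (7*√((-8/15)² + 1))*(-10) + 0 = (7*√(64/225 + 1))*(-10) + 0 = (7*√(289/225))*(-10) + 0 = (7*(17/15))*(-10) + 0 = (119/15)*(-10) + 0 = -238/3 + 0 = -238/3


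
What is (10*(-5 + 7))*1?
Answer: 20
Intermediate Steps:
(10*(-5 + 7))*1 = (10*2)*1 = 20*1 = 20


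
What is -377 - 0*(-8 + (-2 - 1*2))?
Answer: -377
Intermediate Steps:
-377 - 0*(-8 + (-2 - 1*2)) = -377 - 0*(-8 + (-2 - 2)) = -377 - 0*(-8 - 4) = -377 - 0*(-12) = -377 - 1*0 = -377 + 0 = -377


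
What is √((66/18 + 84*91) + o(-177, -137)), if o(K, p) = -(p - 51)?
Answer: √70521/3 ≈ 88.519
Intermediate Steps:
o(K, p) = 51 - p (o(K, p) = -(-51 + p) = 51 - p)
√((66/18 + 84*91) + o(-177, -137)) = √((66/18 + 84*91) + (51 - 1*(-137))) = √((66*(1/18) + 7644) + (51 + 137)) = √((11/3 + 7644) + 188) = √(22943/3 + 188) = √(23507/3) = √70521/3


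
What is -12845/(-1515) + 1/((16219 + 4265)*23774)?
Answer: 417022872269/49185648216 ≈ 8.4785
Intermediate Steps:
-12845/(-1515) + 1/((16219 + 4265)*23774) = -12845*(-1/1515) + (1/23774)/20484 = 2569/303 + (1/20484)*(1/23774) = 2569/303 + 1/486986616 = 417022872269/49185648216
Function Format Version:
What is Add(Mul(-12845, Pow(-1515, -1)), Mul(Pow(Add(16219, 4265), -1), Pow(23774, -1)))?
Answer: Rational(417022872269, 49185648216) ≈ 8.4785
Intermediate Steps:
Add(Mul(-12845, Pow(-1515, -1)), Mul(Pow(Add(16219, 4265), -1), Pow(23774, -1))) = Add(Mul(-12845, Rational(-1, 1515)), Mul(Pow(20484, -1), Rational(1, 23774))) = Add(Rational(2569, 303), Mul(Rational(1, 20484), Rational(1, 23774))) = Add(Rational(2569, 303), Rational(1, 486986616)) = Rational(417022872269, 49185648216)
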